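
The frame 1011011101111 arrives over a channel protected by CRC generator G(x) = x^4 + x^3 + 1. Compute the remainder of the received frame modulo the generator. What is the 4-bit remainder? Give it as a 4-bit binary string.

Modulo-2 division of 1011011101111 by 11001:
  pos 0: 10110 XOR 11001 = 01111
  pos 1: 11111 XOR 11001 = 00110
  pos 3: 11011 XOR 11001 = 00010
  pos 6: 10011 XOR 11001 = 01010
  pos 7: 10101 XOR 11001 = 01100
  pos 8: 11001 XOR 11001 = 00000
Remainder = 0000 (zero — the frame passes the CRC check).

0000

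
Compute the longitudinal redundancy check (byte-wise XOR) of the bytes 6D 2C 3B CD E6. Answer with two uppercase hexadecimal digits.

51

XOR the bytes together:
  start with 0x6D
  0x6D ⊕ 0x2C = 0x41
  0x41 ⊕ 0x3B = 0x7A
  0x7A ⊕ 0xCD = 0xB7
  0xB7 ⊕ 0xE6 = 0x51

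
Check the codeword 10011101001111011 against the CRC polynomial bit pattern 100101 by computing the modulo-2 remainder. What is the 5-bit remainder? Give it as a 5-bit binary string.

00000

Modulo-2 division of 10011101001111011 by 100101:
  pos 0: 100111 XOR 100101 = 000010
  pos 4: 100100 XOR 100101 = 000001
  pos 9: 111110 XOR 100101 = 011011
  pos 10: 110111 XOR 100101 = 010010
  pos 11: 100101 XOR 100101 = 000000
Remainder = 00000 (zero — the frame passes the CRC check).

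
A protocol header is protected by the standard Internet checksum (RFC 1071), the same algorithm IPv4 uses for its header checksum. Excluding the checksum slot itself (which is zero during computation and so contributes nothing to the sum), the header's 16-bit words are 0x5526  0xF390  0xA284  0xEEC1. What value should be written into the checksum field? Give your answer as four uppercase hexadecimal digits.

One's-complement addition (fold any carry out of bit 15 back into bit 0):
  0x5526 + 0xF390 = 0x148B6 → wrap carry → 0x48B7
  0x48B7 + 0xA284 = 0x0EB3B
  0xEB3B + 0xEEC1 = 0x1D9FC → wrap carry → 0xD9FD
One's-complement sum = 0xD9FD.
Checksum = ~0xD9FD & 0xFFFF = 0x2602.

2602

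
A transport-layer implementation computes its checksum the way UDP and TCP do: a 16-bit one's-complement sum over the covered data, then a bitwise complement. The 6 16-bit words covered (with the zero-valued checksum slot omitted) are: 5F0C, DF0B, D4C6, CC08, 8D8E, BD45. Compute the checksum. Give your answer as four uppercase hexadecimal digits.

D643

One's-complement addition (fold any carry out of bit 15 back into bit 0):
  0x5F0C + 0xDF0B = 0x13E17 → wrap carry → 0x3E18
  0x3E18 + 0xD4C6 = 0x112DE → wrap carry → 0x12DF
  0x12DF + 0xCC08 = 0x0DEE7
  0xDEE7 + 0x8D8E = 0x16C75 → wrap carry → 0x6C76
  0x6C76 + 0xBD45 = 0x129BB → wrap carry → 0x29BC
One's-complement sum = 0x29BC.
Checksum = ~0x29BC & 0xFFFF = 0xD643.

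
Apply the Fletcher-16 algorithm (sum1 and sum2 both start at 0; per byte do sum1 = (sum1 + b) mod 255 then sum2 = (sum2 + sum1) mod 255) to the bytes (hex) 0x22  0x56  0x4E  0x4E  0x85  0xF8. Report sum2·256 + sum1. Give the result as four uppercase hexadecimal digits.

Running sums (mod 255):
  after byte 0 (0x22): sum1=34, sum2=34
  after byte 1 (0x56): sum1=120, sum2=154
  after byte 2 (0x4E): sum1=198, sum2=97
  after byte 3 (0x4E): sum1=21, sum2=118
  after byte 4 (0x85): sum1=154, sum2=17
  after byte 5 (0xF8): sum1=147, sum2=164
Checksum = sum2·256 + sum1 = 164·256 + 147 = 42131 = 0xA493.

A493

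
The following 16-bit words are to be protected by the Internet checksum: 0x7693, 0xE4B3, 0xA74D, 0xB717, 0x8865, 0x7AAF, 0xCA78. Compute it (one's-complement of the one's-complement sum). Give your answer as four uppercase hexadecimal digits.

78C5

One's-complement addition (fold any carry out of bit 15 back into bit 0):
  0x7693 + 0xE4B3 = 0x15B46 → wrap carry → 0x5B47
  0x5B47 + 0xA74D = 0x10294 → wrap carry → 0x0295
  0x0295 + 0xB717 = 0x0B9AC
  0xB9AC + 0x8865 = 0x14211 → wrap carry → 0x4212
  0x4212 + 0x7AAF = 0x0BCC1
  0xBCC1 + 0xCA78 = 0x18739 → wrap carry → 0x873A
One's-complement sum = 0x873A.
Checksum = ~0x873A & 0xFFFF = 0x78C5.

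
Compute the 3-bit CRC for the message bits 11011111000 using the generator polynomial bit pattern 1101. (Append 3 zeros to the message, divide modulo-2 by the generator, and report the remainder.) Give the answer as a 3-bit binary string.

Append 3 zeros: 11011111000000. Divide by 1101 (XOR where the leading bit is 1):
  pos 0: 1101 XOR 1101 = 0000
  pos 4: 1111 XOR 1101 = 0010
  pos 6: 1000 XOR 1101 = 0101
  pos 7: 1010 XOR 1101 = 0111
  pos 8: 1110 XOR 1101 = 0011
  pos 10: 1100 XOR 1101 = 0001
Remainder (last 3 bits) = 001. This is the CRC / FCS.

001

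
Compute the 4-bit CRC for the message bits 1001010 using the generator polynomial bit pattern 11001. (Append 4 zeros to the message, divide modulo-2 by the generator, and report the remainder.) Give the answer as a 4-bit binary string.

0110

Append 4 zeros: 10010100000. Divide by 11001 (XOR where the leading bit is 1):
  pos 0: 10010 XOR 11001 = 01011
  pos 1: 10111 XOR 11001 = 01110
  pos 2: 11100 XOR 11001 = 00101
  pos 4: 10100 XOR 11001 = 01101
  pos 5: 11010 XOR 11001 = 00011
Remainder (last 4 bits) = 0110. This is the CRC / FCS.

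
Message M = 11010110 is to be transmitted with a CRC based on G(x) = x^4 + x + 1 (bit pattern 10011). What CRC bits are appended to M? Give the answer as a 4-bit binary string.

0110

Append 4 zeros: 110101100000. Divide by 10011 (XOR where the leading bit is 1):
  pos 0: 11010 XOR 10011 = 01001
  pos 1: 10011 XOR 10011 = 00000
  pos 6: 10000 XOR 10011 = 00011
Remainder (last 4 bits) = 0110. This is the CRC / FCS.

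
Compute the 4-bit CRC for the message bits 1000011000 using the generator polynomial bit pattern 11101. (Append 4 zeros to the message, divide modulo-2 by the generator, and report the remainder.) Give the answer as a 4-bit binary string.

Append 4 zeros: 10000110000000. Divide by 11101 (XOR where the leading bit is 1):
  pos 0: 10000 XOR 11101 = 01101
  pos 1: 11011 XOR 11101 = 00110
  pos 3: 11010 XOR 11101 = 00111
  pos 5: 11100 XOR 11101 = 00001
  pos 9: 10000 XOR 11101 = 01101
Remainder (last 4 bits) = 1101. This is the CRC / FCS.

1101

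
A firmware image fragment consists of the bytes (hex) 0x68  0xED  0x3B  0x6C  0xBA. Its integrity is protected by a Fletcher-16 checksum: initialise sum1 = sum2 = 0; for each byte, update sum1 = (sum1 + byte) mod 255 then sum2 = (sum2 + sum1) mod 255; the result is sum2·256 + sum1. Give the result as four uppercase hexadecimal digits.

07B8

Running sums (mod 255):
  after byte 0 (0x68): sum1=104, sum2=104
  after byte 1 (0xED): sum1=86, sum2=190
  after byte 2 (0x3B): sum1=145, sum2=80
  after byte 3 (0x6C): sum1=253, sum2=78
  after byte 4 (0xBA): sum1=184, sum2=7
Checksum = sum2·256 + sum1 = 7·256 + 184 = 1976 = 0x07B8.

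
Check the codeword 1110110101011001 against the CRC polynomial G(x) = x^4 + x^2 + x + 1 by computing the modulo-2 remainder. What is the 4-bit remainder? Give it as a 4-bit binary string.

Modulo-2 division of 1110110101011001 by 10111:
  pos 0: 11101 XOR 10111 = 01010
  pos 1: 10101 XOR 10111 = 00010
  pos 4: 10010 XOR 10111 = 00101
  pos 6: 10110 XOR 10111 = 00001
  pos 10: 11100 XOR 10111 = 01011
  pos 11: 10111 XOR 10111 = 00000
Remainder = 0000 (zero — the frame passes the CRC check).

0000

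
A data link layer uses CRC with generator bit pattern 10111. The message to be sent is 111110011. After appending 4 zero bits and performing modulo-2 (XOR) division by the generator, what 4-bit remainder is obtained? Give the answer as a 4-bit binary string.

1110

Append 4 zeros: 1111100110000. Divide by 10111 (XOR where the leading bit is 1):
  pos 0: 11111 XOR 10111 = 01000
  pos 1: 10000 XOR 10111 = 00111
  pos 3: 11101 XOR 10111 = 01010
  pos 4: 10101 XOR 10111 = 00010
  pos 7: 10000 XOR 10111 = 00111
Remainder (last 4 bits) = 1110. This is the CRC / FCS.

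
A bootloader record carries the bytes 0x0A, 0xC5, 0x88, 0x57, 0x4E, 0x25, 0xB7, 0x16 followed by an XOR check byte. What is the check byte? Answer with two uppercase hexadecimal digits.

DA

XOR the bytes together:
  start with 0x0A
  0x0A ⊕ 0xC5 = 0xCF
  0xCF ⊕ 0x88 = 0x47
  0x47 ⊕ 0x57 = 0x10
  0x10 ⊕ 0x4E = 0x5E
  0x5E ⊕ 0x25 = 0x7B
  0x7B ⊕ 0xB7 = 0xCC
  0xCC ⊕ 0x16 = 0xDA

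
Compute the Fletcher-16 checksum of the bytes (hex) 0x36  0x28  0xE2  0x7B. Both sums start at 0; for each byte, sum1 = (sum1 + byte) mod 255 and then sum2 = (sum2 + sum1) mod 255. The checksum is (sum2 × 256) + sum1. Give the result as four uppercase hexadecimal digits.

92BC

Running sums (mod 255):
  after byte 0 (0x36): sum1=54, sum2=54
  after byte 1 (0x28): sum1=94, sum2=148
  after byte 2 (0xE2): sum1=65, sum2=213
  after byte 3 (0x7B): sum1=188, sum2=146
Checksum = sum2·256 + sum1 = 146·256 + 188 = 37564 = 0x92BC.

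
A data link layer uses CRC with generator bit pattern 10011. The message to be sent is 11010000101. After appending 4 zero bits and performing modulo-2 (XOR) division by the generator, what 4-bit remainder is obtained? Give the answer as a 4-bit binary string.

0101

Append 4 zeros: 110100001010000. Divide by 10011 (XOR where the leading bit is 1):
  pos 0: 11010 XOR 10011 = 01001
  pos 1: 10010 XOR 10011 = 00001
  pos 5: 10010 XOR 10011 = 00001
  pos 9: 11000 XOR 10011 = 01011
  pos 10: 10110 XOR 10011 = 00101
Remainder (last 4 bits) = 0101. This is the CRC / FCS.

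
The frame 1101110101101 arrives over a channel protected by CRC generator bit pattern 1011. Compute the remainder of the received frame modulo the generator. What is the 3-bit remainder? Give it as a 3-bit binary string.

Modulo-2 division of 1101110101101 by 1011:
  pos 0: 1101 XOR 1011 = 0110
  pos 1: 1101 XOR 1011 = 0110
  pos 2: 1101 XOR 1011 = 0110
  pos 3: 1100 XOR 1011 = 0111
  pos 4: 1111 XOR 1011 = 0100
  pos 5: 1000 XOR 1011 = 0011
  pos 7: 1111 XOR 1011 = 0100
  pos 8: 1000 XOR 1011 = 0011
Remainder = 111 (nonzero — an error is detected).

111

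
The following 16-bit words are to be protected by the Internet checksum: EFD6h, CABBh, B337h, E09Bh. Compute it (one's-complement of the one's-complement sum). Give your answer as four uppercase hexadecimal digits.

B199

One's-complement addition (fold any carry out of bit 15 back into bit 0):
  0xEFD6 + 0xCABB = 0x1BA91 → wrap carry → 0xBA92
  0xBA92 + 0xB337 = 0x16DC9 → wrap carry → 0x6DCA
  0x6DCA + 0xE09B = 0x14E65 → wrap carry → 0x4E66
One's-complement sum = 0x4E66.
Checksum = ~0x4E66 & 0xFFFF = 0xB199.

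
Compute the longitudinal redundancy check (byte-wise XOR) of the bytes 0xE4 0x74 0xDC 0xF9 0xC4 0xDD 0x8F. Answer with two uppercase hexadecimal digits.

XOR the bytes together:
  start with 0xE4
  0xE4 ⊕ 0x74 = 0x90
  0x90 ⊕ 0xDC = 0x4C
  0x4C ⊕ 0xF9 = 0xB5
  0xB5 ⊕ 0xC4 = 0x71
  0x71 ⊕ 0xDD = 0xAC
  0xAC ⊕ 0x8F = 0x23

23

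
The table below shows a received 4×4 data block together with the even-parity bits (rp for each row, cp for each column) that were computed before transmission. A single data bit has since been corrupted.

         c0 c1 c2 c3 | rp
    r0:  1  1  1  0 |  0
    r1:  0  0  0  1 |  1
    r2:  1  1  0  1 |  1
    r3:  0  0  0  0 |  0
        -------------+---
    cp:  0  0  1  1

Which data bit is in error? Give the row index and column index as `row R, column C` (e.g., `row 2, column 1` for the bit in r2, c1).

Recompute each row's even parity and compare to rp:
  r0: data parity 1, sent rp 0 → mismatch
  r1: data parity 1, sent rp 1 → ok
  r2: data parity 1, sent rp 1 → ok
  r3: data parity 0, sent rp 0 → ok
Recompute each column's even parity and compare to cp:
  c0: data parity 0, sent cp 0 → ok
  c1: data parity 0, sent cp 0 → ok
  c2: data parity 1, sent cp 1 → ok
  c3: data parity 0, sent cp 1 → mismatch
Exactly one row (r0) and one column (c3) fail → the flipped bit is at their intersection.

row 0, column 3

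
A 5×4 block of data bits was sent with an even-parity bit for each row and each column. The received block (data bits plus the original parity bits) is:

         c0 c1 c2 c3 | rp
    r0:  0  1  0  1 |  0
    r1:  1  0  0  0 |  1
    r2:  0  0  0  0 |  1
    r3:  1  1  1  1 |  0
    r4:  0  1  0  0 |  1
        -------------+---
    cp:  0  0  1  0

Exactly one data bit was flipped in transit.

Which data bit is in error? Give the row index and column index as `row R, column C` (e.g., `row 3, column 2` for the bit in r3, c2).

row 2, column 1

Recompute each row's even parity and compare to rp:
  r0: data parity 0, sent rp 0 → ok
  r1: data parity 1, sent rp 1 → ok
  r2: data parity 0, sent rp 1 → mismatch
  r3: data parity 0, sent rp 0 → ok
  r4: data parity 1, sent rp 1 → ok
Recompute each column's even parity and compare to cp:
  c0: data parity 0, sent cp 0 → ok
  c1: data parity 1, sent cp 0 → mismatch
  c2: data parity 1, sent cp 1 → ok
  c3: data parity 0, sent cp 0 → ok
Exactly one row (r2) and one column (c1) fail → the flipped bit is at their intersection.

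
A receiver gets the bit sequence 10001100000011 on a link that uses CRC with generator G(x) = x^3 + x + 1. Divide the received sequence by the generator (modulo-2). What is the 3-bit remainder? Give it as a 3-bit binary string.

Modulo-2 division of 10001100000011 by 1011:
  pos 0: 1000 XOR 1011 = 0011
  pos 2: 1111 XOR 1011 = 0100
  pos 3: 1000 XOR 1011 = 0011
  pos 5: 1100 XOR 1011 = 0111
  pos 6: 1110 XOR 1011 = 0101
  pos 7: 1010 XOR 1011 = 0001
  pos 10: 1011 XOR 1011 = 0000
Remainder = 000 (zero — the frame passes the CRC check).

000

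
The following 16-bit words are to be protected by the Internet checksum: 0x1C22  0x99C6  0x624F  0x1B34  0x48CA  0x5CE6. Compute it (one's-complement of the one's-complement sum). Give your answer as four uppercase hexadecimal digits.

26E3

One's-complement addition (fold any carry out of bit 15 back into bit 0):
  0x1C22 + 0x99C6 = 0x0B5E8
  0xB5E8 + 0x624F = 0x11837 → wrap carry → 0x1838
  0x1838 + 0x1B34 = 0x0336C
  0x336C + 0x48CA = 0x07C36
  0x7C36 + 0x5CE6 = 0x0D91C
One's-complement sum = 0xD91C.
Checksum = ~0xD91C & 0xFFFF = 0x26E3.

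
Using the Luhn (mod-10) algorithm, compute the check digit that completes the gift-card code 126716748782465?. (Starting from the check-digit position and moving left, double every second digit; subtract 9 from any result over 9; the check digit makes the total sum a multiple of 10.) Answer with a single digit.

1

Partial digits right→left: 5 6 4 2 8 7 8 4 7 6 1 7 6 2 1
Double every second digit counting from the check-digit position (so the 1st, 3rd, 5th, ... of the partial from the right).
  doubled (with −9 where >9): 1 8 7 7 5 2 3 2 → sum 35
  kept as-is: 6 2 7 4 6 7 2 → sum 34
Total = 35 + 34 = 69.
Check digit = (10 − (69 mod 10)) mod 10 = 1.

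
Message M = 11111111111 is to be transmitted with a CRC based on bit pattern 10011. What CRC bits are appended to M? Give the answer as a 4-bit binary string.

Append 4 zeros: 111111111110000. Divide by 10011 (XOR where the leading bit is 1):
  pos 0: 11111 XOR 10011 = 01100
  pos 1: 11001 XOR 10011 = 01010
  pos 2: 10101 XOR 10011 = 00110
  pos 4: 11011 XOR 10011 = 01000
  pos 5: 10001 XOR 10011 = 00010
  pos 8: 10100 XOR 10011 = 00111
  pos 10: 11100 XOR 10011 = 01111
Remainder (last 4 bits) = 1111. This is the CRC / FCS.

1111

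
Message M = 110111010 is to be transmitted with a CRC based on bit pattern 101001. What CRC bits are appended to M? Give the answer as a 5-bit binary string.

01101

Append 5 zeros: 11011101000000. Divide by 101001 (XOR where the leading bit is 1):
  pos 0: 110111 XOR 101001 = 011110
  pos 1: 111100 XOR 101001 = 010101
  pos 2: 101011 XOR 101001 = 000010
  pos 6: 100000 XOR 101001 = 001001
  pos 8: 100100 XOR 101001 = 001101
Remainder (last 5 bits) = 01101. This is the CRC / FCS.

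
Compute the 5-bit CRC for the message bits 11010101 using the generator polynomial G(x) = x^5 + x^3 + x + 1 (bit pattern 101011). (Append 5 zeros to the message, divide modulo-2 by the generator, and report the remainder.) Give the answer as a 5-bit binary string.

Append 5 zeros: 1101010100000. Divide by 101011 (XOR where the leading bit is 1):
  pos 0: 110101 XOR 101011 = 011110
  pos 1: 111100 XOR 101011 = 010111
  pos 2: 101111 XOR 101011 = 000100
  pos 5: 100000 XOR 101011 = 001011
  pos 7: 101100 XOR 101011 = 000111
Remainder (last 5 bits) = 00111. This is the CRC / FCS.

00111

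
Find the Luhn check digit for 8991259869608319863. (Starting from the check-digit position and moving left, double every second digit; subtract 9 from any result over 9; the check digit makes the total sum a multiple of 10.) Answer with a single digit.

3

Partial digits right→left: 3 6 8 9 1 3 8 0 6 9 6 8 9 5 2 1 9 9 8
Double every second digit counting from the check-digit position (so the 1st, 3rd, 5th, ... of the partial from the right).
  doubled (with −9 where >9): 6 7 2 7 3 3 9 4 9 7 → sum 57
  kept as-is: 6 9 3 0 9 8 5 1 9 → sum 50
Total = 57 + 50 = 107.
Check digit = (10 − (107 mod 10)) mod 10 = 3.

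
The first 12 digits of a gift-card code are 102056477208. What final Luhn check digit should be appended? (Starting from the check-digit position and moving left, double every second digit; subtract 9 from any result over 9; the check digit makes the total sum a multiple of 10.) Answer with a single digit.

2

Partial digits right→left: 8 0 2 7 7 4 6 5 0 2 0 1
Double every second digit counting from the check-digit position (so the 1st, 3rd, 5th, ... of the partial from the right).
  doubled (with −9 where >9): 7 4 5 3 0 0 → sum 19
  kept as-is: 0 7 4 5 2 1 → sum 19
Total = 19 + 19 = 38.
Check digit = (10 − (38 mod 10)) mod 10 = 2.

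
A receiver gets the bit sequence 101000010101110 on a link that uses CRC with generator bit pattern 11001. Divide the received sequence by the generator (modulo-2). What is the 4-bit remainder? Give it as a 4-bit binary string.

1101

Modulo-2 division of 101000010101110 by 11001:
  pos 0: 10100 XOR 11001 = 01101
  pos 1: 11010 XOR 11001 = 00011
  pos 4: 11010 XOR 11001 = 00011
  pos 7: 11101 XOR 11001 = 00100
  pos 9: 10011 XOR 11001 = 01010
  pos 10: 10100 XOR 11001 = 01101
Remainder = 1101 (nonzero — an error is detected).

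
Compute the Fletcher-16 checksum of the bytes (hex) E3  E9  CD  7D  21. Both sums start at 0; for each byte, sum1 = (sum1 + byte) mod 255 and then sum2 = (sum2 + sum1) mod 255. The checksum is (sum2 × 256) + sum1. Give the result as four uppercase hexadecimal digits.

Running sums (mod 255):
  after byte 0 (E3): sum1=227, sum2=227
  after byte 1 (E9): sum1=205, sum2=177
  after byte 2 (CD): sum1=155, sum2=77
  after byte 3 (7D): sum1=25, sum2=102
  after byte 4 (21): sum1=58, sum2=160
Checksum = sum2·256 + sum1 = 160·256 + 58 = 41018 = 0xA03A.

A03A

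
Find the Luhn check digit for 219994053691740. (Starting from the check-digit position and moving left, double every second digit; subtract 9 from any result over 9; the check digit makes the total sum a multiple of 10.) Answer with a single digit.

8

Partial digits right→left: 0 4 7 1 9 6 3 5 0 4 9 9 9 1 2
Double every second digit counting from the check-digit position (so the 1st, 3rd, 5th, ... of the partial from the right).
  doubled (with −9 where >9): 0 5 9 6 0 9 9 4 → sum 42
  kept as-is: 4 1 6 5 4 9 1 → sum 30
Total = 42 + 30 = 72.
Check digit = (10 − (72 mod 10)) mod 10 = 8.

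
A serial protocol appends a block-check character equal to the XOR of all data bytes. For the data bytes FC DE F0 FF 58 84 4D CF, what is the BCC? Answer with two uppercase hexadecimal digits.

XOR the bytes together:
  start with 0xFC
  0xFC ⊕ 0xDE = 0x22
  0x22 ⊕ 0xF0 = 0xD2
  0xD2 ⊕ 0xFF = 0x2D
  0x2D ⊕ 0x58 = 0x75
  0x75 ⊕ 0x84 = 0xF1
  0xF1 ⊕ 0x4D = 0xBC
  0xBC ⊕ 0xCF = 0x73

73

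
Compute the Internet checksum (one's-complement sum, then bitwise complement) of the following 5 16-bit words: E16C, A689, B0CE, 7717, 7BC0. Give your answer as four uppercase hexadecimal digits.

One's-complement addition (fold any carry out of bit 15 back into bit 0):
  0xE16C + 0xA689 = 0x187F5 → wrap carry → 0x87F6
  0x87F6 + 0xB0CE = 0x138C4 → wrap carry → 0x38C5
  0x38C5 + 0x7717 = 0x0AFDC
  0xAFDC + 0x7BC0 = 0x12B9C → wrap carry → 0x2B9D
One's-complement sum = 0x2B9D.
Checksum = ~0x2B9D & 0xFFFF = 0xD462.

D462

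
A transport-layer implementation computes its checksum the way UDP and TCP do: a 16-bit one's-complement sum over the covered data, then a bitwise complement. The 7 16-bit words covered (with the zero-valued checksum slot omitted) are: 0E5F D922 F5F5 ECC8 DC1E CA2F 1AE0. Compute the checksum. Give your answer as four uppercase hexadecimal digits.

One's-complement addition (fold any carry out of bit 15 back into bit 0):
  0x0E5F + 0xD922 = 0x0E781
  0xE781 + 0xF5F5 = 0x1DD76 → wrap carry → 0xDD77
  0xDD77 + 0xECC8 = 0x1CA3F → wrap carry → 0xCA40
  0xCA40 + 0xDC1E = 0x1A65E → wrap carry → 0xA65F
  0xA65F + 0xCA2F = 0x1708E → wrap carry → 0x708F
  0x708F + 0x1AE0 = 0x08B6F
One's-complement sum = 0x8B6F.
Checksum = ~0x8B6F & 0xFFFF = 0x7490.

7490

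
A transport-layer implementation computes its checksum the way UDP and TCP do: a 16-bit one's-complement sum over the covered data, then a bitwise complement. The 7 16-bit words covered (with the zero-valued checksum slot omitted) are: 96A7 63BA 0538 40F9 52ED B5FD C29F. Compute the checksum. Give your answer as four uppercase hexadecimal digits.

F3E1

One's-complement addition (fold any carry out of bit 15 back into bit 0):
  0x96A7 + 0x63BA = 0x0FA61
  0xFA61 + 0x0538 = 0x0FF99
  0xFF99 + 0x40F9 = 0x14092 → wrap carry → 0x4093
  0x4093 + 0x52ED = 0x09380
  0x9380 + 0xB5FD = 0x1497D → wrap carry → 0x497E
  0x497E + 0xC29F = 0x10C1D → wrap carry → 0x0C1E
One's-complement sum = 0x0C1E.
Checksum = ~0x0C1E & 0xFFFF = 0xF3E1.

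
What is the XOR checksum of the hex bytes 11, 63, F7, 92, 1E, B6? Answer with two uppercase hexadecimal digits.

BF

XOR the bytes together:
  start with 0x11
  0x11 ⊕ 0x63 = 0x72
  0x72 ⊕ 0xF7 = 0x85
  0x85 ⊕ 0x92 = 0x17
  0x17 ⊕ 0x1E = 0x09
  0x09 ⊕ 0xB6 = 0xBF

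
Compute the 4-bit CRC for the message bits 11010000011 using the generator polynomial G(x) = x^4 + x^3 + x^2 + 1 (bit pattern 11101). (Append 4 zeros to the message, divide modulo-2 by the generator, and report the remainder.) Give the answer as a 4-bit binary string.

1000

Append 4 zeros: 110100000110000. Divide by 11101 (XOR where the leading bit is 1):
  pos 0: 11010 XOR 11101 = 00111
  pos 2: 11100 XOR 11101 = 00001
  pos 6: 10011 XOR 11101 = 01110
  pos 7: 11100 XOR 11101 = 00001
Remainder (last 4 bits) = 1000. This is the CRC / FCS.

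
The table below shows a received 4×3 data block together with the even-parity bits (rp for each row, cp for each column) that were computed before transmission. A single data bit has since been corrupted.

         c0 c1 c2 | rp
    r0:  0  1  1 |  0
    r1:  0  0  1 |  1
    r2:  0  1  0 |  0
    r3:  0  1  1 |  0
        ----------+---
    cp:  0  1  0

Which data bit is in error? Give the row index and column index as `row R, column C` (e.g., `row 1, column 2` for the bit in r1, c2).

row 2, column 2

Recompute each row's even parity and compare to rp:
  r0: data parity 0, sent rp 0 → ok
  r1: data parity 1, sent rp 1 → ok
  r2: data parity 1, sent rp 0 → mismatch
  r3: data parity 0, sent rp 0 → ok
Recompute each column's even parity and compare to cp:
  c0: data parity 0, sent cp 0 → ok
  c1: data parity 1, sent cp 1 → ok
  c2: data parity 1, sent cp 0 → mismatch
Exactly one row (r2) and one column (c2) fail → the flipped bit is at their intersection.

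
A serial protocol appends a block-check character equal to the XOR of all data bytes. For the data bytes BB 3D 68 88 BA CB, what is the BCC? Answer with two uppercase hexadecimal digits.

17

XOR the bytes together:
  start with 0xBB
  0xBB ⊕ 0x3D = 0x86
  0x86 ⊕ 0x68 = 0xEE
  0xEE ⊕ 0x88 = 0x66
  0x66 ⊕ 0xBA = 0xDC
  0xDC ⊕ 0xCB = 0x17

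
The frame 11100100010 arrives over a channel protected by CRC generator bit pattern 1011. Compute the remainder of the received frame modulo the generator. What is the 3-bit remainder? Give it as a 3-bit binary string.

000

Modulo-2 division of 11100100010 by 1011:
  pos 0: 1110 XOR 1011 = 0101
  pos 1: 1010 XOR 1011 = 0001
  pos 4: 1100 XOR 1011 = 0111
  pos 5: 1110 XOR 1011 = 0101
  pos 6: 1011 XOR 1011 = 0000
Remainder = 000 (zero — the frame passes the CRC check).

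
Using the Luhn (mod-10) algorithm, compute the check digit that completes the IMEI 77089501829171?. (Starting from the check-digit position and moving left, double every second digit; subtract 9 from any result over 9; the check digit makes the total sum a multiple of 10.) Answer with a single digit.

Partial digits right→left: 1 7 1 9 2 8 1 0 5 9 8 0 7 7
Double every second digit counting from the check-digit position (so the 1st, 3rd, 5th, ... of the partial from the right).
  doubled (with −9 where >9): 2 2 4 2 1 7 5 → sum 23
  kept as-is: 7 9 8 0 9 0 7 → sum 40
Total = 23 + 40 = 63.
Check digit = (10 − (63 mod 10)) mod 10 = 7.

7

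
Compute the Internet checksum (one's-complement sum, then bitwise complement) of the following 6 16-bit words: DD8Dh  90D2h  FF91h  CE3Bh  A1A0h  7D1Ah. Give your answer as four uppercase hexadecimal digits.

One's-complement addition (fold any carry out of bit 15 back into bit 0):
  0xDD8D + 0x90D2 = 0x16E5F → wrap carry → 0x6E60
  0x6E60 + 0xFF91 = 0x16DF1 → wrap carry → 0x6DF2
  0x6DF2 + 0xCE3B = 0x13C2D → wrap carry → 0x3C2E
  0x3C2E + 0xA1A0 = 0x0DDCE
  0xDDCE + 0x7D1A = 0x15AE8 → wrap carry → 0x5AE9
One's-complement sum = 0x5AE9.
Checksum = ~0x5AE9 & 0xFFFF = 0xA516.

A516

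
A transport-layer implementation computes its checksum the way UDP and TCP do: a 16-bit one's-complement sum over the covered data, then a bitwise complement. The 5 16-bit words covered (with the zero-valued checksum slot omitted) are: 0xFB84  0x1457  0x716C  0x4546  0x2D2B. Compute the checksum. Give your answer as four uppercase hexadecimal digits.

0C46

One's-complement addition (fold any carry out of bit 15 back into bit 0):
  0xFB84 + 0x1457 = 0x10FDB → wrap carry → 0x0FDC
  0x0FDC + 0x716C = 0x08148
  0x8148 + 0x4546 = 0x0C68E
  0xC68E + 0x2D2B = 0x0F3B9
One's-complement sum = 0xF3B9.
Checksum = ~0xF3B9 & 0xFFFF = 0x0C46.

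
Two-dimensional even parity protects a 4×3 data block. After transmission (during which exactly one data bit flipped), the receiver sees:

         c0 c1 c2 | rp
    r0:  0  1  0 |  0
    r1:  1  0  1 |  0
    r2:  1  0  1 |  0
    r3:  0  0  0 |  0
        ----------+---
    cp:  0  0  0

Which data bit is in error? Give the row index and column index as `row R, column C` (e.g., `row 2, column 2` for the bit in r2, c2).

Recompute each row's even parity and compare to rp:
  r0: data parity 1, sent rp 0 → mismatch
  r1: data parity 0, sent rp 0 → ok
  r2: data parity 0, sent rp 0 → ok
  r3: data parity 0, sent rp 0 → ok
Recompute each column's even parity and compare to cp:
  c0: data parity 0, sent cp 0 → ok
  c1: data parity 1, sent cp 0 → mismatch
  c2: data parity 0, sent cp 0 → ok
Exactly one row (r0) and one column (c1) fail → the flipped bit is at their intersection.

row 0, column 1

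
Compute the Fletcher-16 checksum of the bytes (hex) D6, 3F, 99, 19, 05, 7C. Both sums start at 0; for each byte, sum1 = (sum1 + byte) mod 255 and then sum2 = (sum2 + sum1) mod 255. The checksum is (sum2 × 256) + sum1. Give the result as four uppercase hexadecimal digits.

Running sums (mod 255):
  after byte 0 (D6): sum1=214, sum2=214
  after byte 1 (3F): sum1=22, sum2=236
  after byte 2 (99): sum1=175, sum2=156
  after byte 3 (19): sum1=200, sum2=101
  after byte 4 (05): sum1=205, sum2=51
  after byte 5 (7C): sum1=74, sum2=125
Checksum = sum2·256 + sum1 = 125·256 + 74 = 32074 = 0x7D4A.

7D4A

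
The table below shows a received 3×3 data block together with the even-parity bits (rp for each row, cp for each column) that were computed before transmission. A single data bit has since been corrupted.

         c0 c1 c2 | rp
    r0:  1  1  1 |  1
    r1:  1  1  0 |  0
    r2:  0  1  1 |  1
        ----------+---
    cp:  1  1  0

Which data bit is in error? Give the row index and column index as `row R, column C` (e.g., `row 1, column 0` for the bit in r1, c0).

row 2, column 0

Recompute each row's even parity and compare to rp:
  r0: data parity 1, sent rp 1 → ok
  r1: data parity 0, sent rp 0 → ok
  r2: data parity 0, sent rp 1 → mismatch
Recompute each column's even parity and compare to cp:
  c0: data parity 0, sent cp 1 → mismatch
  c1: data parity 1, sent cp 1 → ok
  c2: data parity 0, sent cp 0 → ok
Exactly one row (r2) and one column (c0) fail → the flipped bit is at their intersection.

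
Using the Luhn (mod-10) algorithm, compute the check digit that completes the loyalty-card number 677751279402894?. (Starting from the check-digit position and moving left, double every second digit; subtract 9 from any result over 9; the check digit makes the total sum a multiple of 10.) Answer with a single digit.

6

Partial digits right→left: 4 9 8 2 0 4 9 7 2 1 5 7 7 7 6
Double every second digit counting from the check-digit position (so the 1st, 3rd, 5th, ... of the partial from the right).
  doubled (with −9 where >9): 8 7 0 9 4 1 5 3 → sum 37
  kept as-is: 9 2 4 7 1 7 7 → sum 37
Total = 37 + 37 = 74.
Check digit = (10 − (74 mod 10)) mod 10 = 6.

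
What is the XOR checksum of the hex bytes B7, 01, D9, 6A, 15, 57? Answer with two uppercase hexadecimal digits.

XOR the bytes together:
  start with 0xB7
  0xB7 ⊕ 0x01 = 0xB6
  0xB6 ⊕ 0xD9 = 0x6F
  0x6F ⊕ 0x6A = 0x05
  0x05 ⊕ 0x15 = 0x10
  0x10 ⊕ 0x57 = 0x47

47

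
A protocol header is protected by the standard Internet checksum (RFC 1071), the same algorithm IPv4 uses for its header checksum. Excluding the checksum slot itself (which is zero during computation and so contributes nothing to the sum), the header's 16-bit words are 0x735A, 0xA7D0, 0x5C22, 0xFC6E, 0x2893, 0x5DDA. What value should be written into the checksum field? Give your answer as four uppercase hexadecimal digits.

One's-complement addition (fold any carry out of bit 15 back into bit 0):
  0x735A + 0xA7D0 = 0x11B2A → wrap carry → 0x1B2B
  0x1B2B + 0x5C22 = 0x0774D
  0x774D + 0xFC6E = 0x173BB → wrap carry → 0x73BC
  0x73BC + 0x2893 = 0x09C4F
  0x9C4F + 0x5DDA = 0x0FA29
One's-complement sum = 0xFA29.
Checksum = ~0xFA29 & 0xFFFF = 0x05D6.

05D6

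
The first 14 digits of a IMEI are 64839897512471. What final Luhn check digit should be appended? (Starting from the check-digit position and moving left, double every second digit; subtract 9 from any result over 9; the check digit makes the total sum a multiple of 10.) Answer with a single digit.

Partial digits right→left: 1 7 4 2 1 5 7 9 8 9 3 8 4 6
Double every second digit counting from the check-digit position (so the 1st, 3rd, 5th, ... of the partial from the right).
  doubled (with −9 where >9): 2 8 2 5 7 6 8 → sum 38
  kept as-is: 7 2 5 9 9 8 6 → sum 46
Total = 38 + 46 = 84.
Check digit = (10 − (84 mod 10)) mod 10 = 6.

6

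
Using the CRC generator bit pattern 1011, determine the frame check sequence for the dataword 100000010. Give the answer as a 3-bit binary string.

Append 3 zeros: 100000010000. Divide by 1011 (XOR where the leading bit is 1):
  pos 0: 1000 XOR 1011 = 0011
  pos 2: 1100 XOR 1011 = 0111
  pos 3: 1110 XOR 1011 = 0101
  pos 4: 1011 XOR 1011 = 0000
Remainder (last 3 bits) = 000. This is the CRC / FCS.

000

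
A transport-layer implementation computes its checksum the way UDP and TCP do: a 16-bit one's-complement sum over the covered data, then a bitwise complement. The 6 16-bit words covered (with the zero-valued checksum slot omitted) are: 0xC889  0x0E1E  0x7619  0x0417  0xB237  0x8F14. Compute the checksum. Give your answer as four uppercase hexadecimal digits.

One's-complement addition (fold any carry out of bit 15 back into bit 0):
  0xC889 + 0x0E1E = 0x0D6A7
  0xD6A7 + 0x7619 = 0x14CC0 → wrap carry → 0x4CC1
  0x4CC1 + 0x0417 = 0x050D8
  0x50D8 + 0xB237 = 0x1030F → wrap carry → 0x0310
  0x0310 + 0x8F14 = 0x09224
One's-complement sum = 0x9224.
Checksum = ~0x9224 & 0xFFFF = 0x6DDB.

6DDB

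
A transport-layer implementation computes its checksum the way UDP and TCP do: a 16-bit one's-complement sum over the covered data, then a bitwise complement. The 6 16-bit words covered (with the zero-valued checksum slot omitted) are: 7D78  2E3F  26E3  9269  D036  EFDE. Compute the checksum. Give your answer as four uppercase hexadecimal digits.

One's-complement addition (fold any carry out of bit 15 back into bit 0):
  0x7D78 + 0x2E3F = 0x0ABB7
  0xABB7 + 0x26E3 = 0x0D29A
  0xD29A + 0x9269 = 0x16503 → wrap carry → 0x6504
  0x6504 + 0xD036 = 0x1353A → wrap carry → 0x353B
  0x353B + 0xEFDE = 0x12519 → wrap carry → 0x251A
One's-complement sum = 0x251A.
Checksum = ~0x251A & 0xFFFF = 0xDAE5.

DAE5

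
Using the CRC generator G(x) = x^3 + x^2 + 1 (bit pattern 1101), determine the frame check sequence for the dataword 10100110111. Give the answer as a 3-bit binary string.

011

Append 3 zeros: 10100110111000. Divide by 1101 (XOR where the leading bit is 1):
  pos 0: 1010 XOR 1101 = 0111
  pos 1: 1110 XOR 1101 = 0011
  pos 3: 1111 XOR 1101 = 0010
  pos 5: 1001 XOR 1101 = 0100
  pos 6: 1001 XOR 1101 = 0100
  pos 7: 1001 XOR 1101 = 0100
  pos 8: 1000 XOR 1101 = 0101
  pos 9: 1010 XOR 1101 = 0111
  pos 10: 1110 XOR 1101 = 0011
Remainder (last 3 bits) = 011. This is the CRC / FCS.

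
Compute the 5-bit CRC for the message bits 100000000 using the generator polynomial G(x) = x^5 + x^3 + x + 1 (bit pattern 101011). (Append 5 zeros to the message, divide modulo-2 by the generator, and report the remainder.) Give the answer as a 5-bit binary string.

11111

Append 5 zeros: 10000000000000. Divide by 101011 (XOR where the leading bit is 1):
  pos 0: 100000 XOR 101011 = 001011
  pos 2: 101100 XOR 101011 = 000111
  pos 5: 111000 XOR 101011 = 010011
  pos 6: 100110 XOR 101011 = 001101
  pos 8: 110100 XOR 101011 = 011111
Remainder (last 5 bits) = 11111. This is the CRC / FCS.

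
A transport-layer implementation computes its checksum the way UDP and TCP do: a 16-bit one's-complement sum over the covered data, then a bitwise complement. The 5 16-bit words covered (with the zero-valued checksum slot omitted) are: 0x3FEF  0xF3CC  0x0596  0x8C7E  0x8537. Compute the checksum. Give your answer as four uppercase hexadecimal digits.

One's-complement addition (fold any carry out of bit 15 back into bit 0):
  0x3FEF + 0xF3CC = 0x133BB → wrap carry → 0x33BC
  0x33BC + 0x0596 = 0x03952
  0x3952 + 0x8C7E = 0x0C5D0
  0xC5D0 + 0x8537 = 0x14B07 → wrap carry → 0x4B08
One's-complement sum = 0x4B08.
Checksum = ~0x4B08 & 0xFFFF = 0xB4F7.

B4F7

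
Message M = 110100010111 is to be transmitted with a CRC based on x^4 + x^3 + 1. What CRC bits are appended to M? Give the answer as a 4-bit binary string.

1101

Append 4 zeros: 1101000101110000. Divide by 11001 (XOR where the leading bit is 1):
  pos 0: 11010 XOR 11001 = 00011
  pos 3: 11001 XOR 11001 = 00000
  pos 9: 11100 XOR 11001 = 00101
  pos 11: 10100 XOR 11001 = 01101
Remainder (last 4 bits) = 1101. This is the CRC / FCS.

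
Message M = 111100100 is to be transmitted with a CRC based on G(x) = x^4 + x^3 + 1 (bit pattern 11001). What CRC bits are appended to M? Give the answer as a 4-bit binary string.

Append 4 zeros: 1111001000000. Divide by 11001 (XOR where the leading bit is 1):
  pos 0: 11110 XOR 11001 = 00111
  pos 2: 11101 XOR 11001 = 00100
  pos 4: 10000 XOR 11001 = 01001
  pos 5: 10010 XOR 11001 = 01011
  pos 6: 10110 XOR 11001 = 01111
  pos 7: 11110 XOR 11001 = 00111
Remainder (last 4 bits) = 1110. This is the CRC / FCS.

1110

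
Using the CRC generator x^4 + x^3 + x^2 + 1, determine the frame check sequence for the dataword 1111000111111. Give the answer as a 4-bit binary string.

1010

Append 4 zeros: 11110001111110000. Divide by 11101 (XOR where the leading bit is 1):
  pos 0: 11110 XOR 11101 = 00011
  pos 3: 11001 XOR 11101 = 00100
  pos 5: 10011 XOR 11101 = 01110
  pos 6: 11101 XOR 11101 = 00000
  pos 11: 11000 XOR 11101 = 00101
Remainder (last 4 bits) = 1010. This is the CRC / FCS.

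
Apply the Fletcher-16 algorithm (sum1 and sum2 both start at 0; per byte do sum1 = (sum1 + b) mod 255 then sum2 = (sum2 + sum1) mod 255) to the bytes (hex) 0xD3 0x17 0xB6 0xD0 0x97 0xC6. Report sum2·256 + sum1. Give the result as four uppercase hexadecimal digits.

ADD0

Running sums (mod 255):
  after byte 0 (0xD3): sum1=211, sum2=211
  after byte 1 (0x17): sum1=234, sum2=190
  after byte 2 (0xB6): sum1=161, sum2=96
  after byte 3 (0xD0): sum1=114, sum2=210
  after byte 4 (0x97): sum1=10, sum2=220
  after byte 5 (0xC6): sum1=208, sum2=173
Checksum = sum2·256 + sum1 = 173·256 + 208 = 44496 = 0xADD0.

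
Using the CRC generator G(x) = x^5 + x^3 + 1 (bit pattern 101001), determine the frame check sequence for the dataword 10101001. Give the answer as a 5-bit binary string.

Append 5 zeros: 1010100100000. Divide by 101001 (XOR where the leading bit is 1):
  pos 0: 101010 XOR 101001 = 000011
  pos 4: 110100 XOR 101001 = 011101
  pos 5: 111010 XOR 101001 = 010011
  pos 6: 100110 XOR 101001 = 001111
Remainder (last 5 bits) = 11110. This is the CRC / FCS.

11110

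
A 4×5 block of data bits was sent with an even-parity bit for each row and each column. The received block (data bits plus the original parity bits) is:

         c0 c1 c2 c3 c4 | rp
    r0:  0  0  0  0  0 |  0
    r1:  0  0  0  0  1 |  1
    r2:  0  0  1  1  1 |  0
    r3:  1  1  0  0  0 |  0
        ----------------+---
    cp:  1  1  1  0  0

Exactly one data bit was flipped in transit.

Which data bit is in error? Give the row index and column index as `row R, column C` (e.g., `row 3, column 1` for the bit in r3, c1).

row 2, column 3

Recompute each row's even parity and compare to rp:
  r0: data parity 0, sent rp 0 → ok
  r1: data parity 1, sent rp 1 → ok
  r2: data parity 1, sent rp 0 → mismatch
  r3: data parity 0, sent rp 0 → ok
Recompute each column's even parity and compare to cp:
  c0: data parity 1, sent cp 1 → ok
  c1: data parity 1, sent cp 1 → ok
  c2: data parity 1, sent cp 1 → ok
  c3: data parity 1, sent cp 0 → mismatch
  c4: data parity 0, sent cp 0 → ok
Exactly one row (r2) and one column (c3) fail → the flipped bit is at their intersection.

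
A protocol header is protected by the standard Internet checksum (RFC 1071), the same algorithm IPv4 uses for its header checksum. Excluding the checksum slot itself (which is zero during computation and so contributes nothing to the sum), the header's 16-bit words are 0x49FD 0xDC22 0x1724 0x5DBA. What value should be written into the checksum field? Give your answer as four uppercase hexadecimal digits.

One's-complement addition (fold any carry out of bit 15 back into bit 0):
  0x49FD + 0xDC22 = 0x1261F → wrap carry → 0x2620
  0x2620 + 0x1724 = 0x03D44
  0x3D44 + 0x5DBA = 0x09AFE
One's-complement sum = 0x9AFE.
Checksum = ~0x9AFE & 0xFFFF = 0x6501.

6501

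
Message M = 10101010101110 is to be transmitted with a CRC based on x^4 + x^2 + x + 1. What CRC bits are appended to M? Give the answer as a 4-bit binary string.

Append 4 zeros: 101010101011100000. Divide by 10111 (XOR where the leading bit is 1):
  pos 0: 10101 XOR 10111 = 00010
  pos 3: 10010 XOR 10111 = 00101
  pos 5: 10110 XOR 10111 = 00001
  pos 9: 11110 XOR 10111 = 01001
  pos 10: 10010 XOR 10111 = 00101
  pos 12: 10100 XOR 10111 = 00011
Remainder (last 4 bits) = 0110. This is the CRC / FCS.

0110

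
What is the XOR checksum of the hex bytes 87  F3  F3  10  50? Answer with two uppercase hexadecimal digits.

C7

XOR the bytes together:
  start with 0x87
  0x87 ⊕ 0xF3 = 0x74
  0x74 ⊕ 0xF3 = 0x87
  0x87 ⊕ 0x10 = 0x97
  0x97 ⊕ 0x50 = 0xC7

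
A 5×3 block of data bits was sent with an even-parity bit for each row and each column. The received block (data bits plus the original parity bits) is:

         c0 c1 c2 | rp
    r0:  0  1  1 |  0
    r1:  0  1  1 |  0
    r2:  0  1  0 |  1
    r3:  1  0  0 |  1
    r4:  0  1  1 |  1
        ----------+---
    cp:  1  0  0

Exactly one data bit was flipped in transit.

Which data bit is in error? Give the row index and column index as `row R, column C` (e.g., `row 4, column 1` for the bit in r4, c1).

row 4, column 2

Recompute each row's even parity and compare to rp:
  r0: data parity 0, sent rp 0 → ok
  r1: data parity 0, sent rp 0 → ok
  r2: data parity 1, sent rp 1 → ok
  r3: data parity 1, sent rp 1 → ok
  r4: data parity 0, sent rp 1 → mismatch
Recompute each column's even parity and compare to cp:
  c0: data parity 1, sent cp 1 → ok
  c1: data parity 0, sent cp 0 → ok
  c2: data parity 1, sent cp 0 → mismatch
Exactly one row (r4) and one column (c2) fail → the flipped bit is at their intersection.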